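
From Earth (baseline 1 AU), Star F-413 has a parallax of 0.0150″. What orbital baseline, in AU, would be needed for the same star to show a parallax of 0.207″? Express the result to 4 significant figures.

13.80 AU

Parallax scales linearly with baseline: p ∝ B, so B = p_target / p_Earth × 1 AU.
B = 0.207 / 0.0150 = 13.8 AU.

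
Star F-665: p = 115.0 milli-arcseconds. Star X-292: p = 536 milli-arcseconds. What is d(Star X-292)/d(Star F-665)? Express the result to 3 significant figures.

Since d = 1/p, d_B/d_A = p_A/p_B.
= 115.0 / 536 = 0.21455.

0.215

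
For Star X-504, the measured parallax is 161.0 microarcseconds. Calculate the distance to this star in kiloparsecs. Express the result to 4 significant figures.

p = 161.0 microarcseconds = 0.0001610 arcsec.
d = 1/p = 1/0.0001610 = 6211.2 pc.
= 6.2112 kpc.

6.211 kpc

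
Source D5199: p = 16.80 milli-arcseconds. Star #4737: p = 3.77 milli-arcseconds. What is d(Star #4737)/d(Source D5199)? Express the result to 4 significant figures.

4.456

Since d = 1/p, d_B/d_A = p_A/p_B.
= 16.80 / 3.77 = 4.4562.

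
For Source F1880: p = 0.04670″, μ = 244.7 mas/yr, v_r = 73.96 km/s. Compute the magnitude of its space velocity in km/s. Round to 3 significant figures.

78.0 km/s

d = 1/p = 1/0.04670″ = 21.413 pc.
μ = 244.7 mas/yr = 0.2447 ″/yr.
v_t = 4.740 μ d = 4.740 × 0.2447 × 21.413 = 24.836 km/s.
v = √(v_r² + v_t²) = √(73.96² + 24.836²) = √6086.91 = 78.019 km/s.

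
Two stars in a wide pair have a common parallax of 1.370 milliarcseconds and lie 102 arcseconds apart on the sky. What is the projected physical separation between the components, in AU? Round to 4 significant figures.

74450 AU

d = 1/p = 1/0.001370″ = 729.93 pc.
At distance d (pc), an angle of θ arcsec spans θ·d AU: s = 102 × 729.93 = 74453 AU.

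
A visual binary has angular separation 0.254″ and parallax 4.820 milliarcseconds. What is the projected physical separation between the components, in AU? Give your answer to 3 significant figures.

52.7 AU

d = 1/p = 1/0.004820″ = 207.47 pc.
At distance d (pc), an angle of θ arcsec spans θ·d AU: s = 0.254 × 207.47 = 52.697 AU.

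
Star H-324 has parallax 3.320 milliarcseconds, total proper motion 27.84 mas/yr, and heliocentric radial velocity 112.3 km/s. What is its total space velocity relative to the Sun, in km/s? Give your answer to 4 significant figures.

119.1 km/s

d = 1/p = 1/0.003320″ = 301.2 pc.
μ = 27.84 mas/yr = 0.02784 ″/yr.
v_t = 4.740 μ d = 4.740 × 0.02784 × 301.2 = 39.747 km/s.
v = √(v_r² + v_t²) = √(112.3² + 39.747²) = √14191.1 = 119.13 km/s.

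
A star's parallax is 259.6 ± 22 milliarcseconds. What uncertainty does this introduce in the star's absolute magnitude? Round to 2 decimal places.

M = m − 5 log₁₀ d + 5 = m + 5 log₁₀ p + 5, so ∂M/∂p = 5/(p ln 10).
σ_M = (5/ln 10) · (σ_p/p) = 2.1715 × 22/259.6 = 2.1715 × 0.084746 = 0.18403.

σ_M = 0.18 mag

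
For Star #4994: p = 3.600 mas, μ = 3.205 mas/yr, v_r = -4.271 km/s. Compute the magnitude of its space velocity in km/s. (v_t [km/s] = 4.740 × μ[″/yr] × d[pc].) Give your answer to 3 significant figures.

6.00 km/s

d = 1/p = 1/0.003600″ = 277.78 pc.
μ = 3.205 mas/yr = 0.003205 ″/yr.
v_t = 4.740 μ d = 4.740 × 0.003205 × 277.78 = 4.22 km/s.
v = √(v_r² + v_t²) = √((-4.271)² + 4.22²) = √36.0498 = 6.0041 km/s.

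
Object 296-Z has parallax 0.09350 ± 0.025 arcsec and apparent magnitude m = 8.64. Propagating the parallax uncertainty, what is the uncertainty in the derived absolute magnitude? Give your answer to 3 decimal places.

M = m − 5 log₁₀ d + 5 = m + 5 log₁₀ p + 5, so ∂M/∂p = 5/(p ln 10).
σ_M = (5/ln 10) · (σ_p/p) = 2.1715 × 0.025/0.09350 = 2.1715 × 0.26738 = 0.58062.

σ_M = 0.581 mag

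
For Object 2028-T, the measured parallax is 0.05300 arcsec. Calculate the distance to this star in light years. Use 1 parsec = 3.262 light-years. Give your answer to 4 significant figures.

d = 1/p = 1/0.05300 = 18.868 pc.
In light-years: 18.868 × 3.262 = 61.547 ly.

61.55 light years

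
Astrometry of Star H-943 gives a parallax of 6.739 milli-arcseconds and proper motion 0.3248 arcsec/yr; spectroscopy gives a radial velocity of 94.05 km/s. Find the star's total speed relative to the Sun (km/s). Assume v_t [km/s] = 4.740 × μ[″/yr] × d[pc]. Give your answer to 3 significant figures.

247 km/s

d = 1/p = 1/0.006739″ = 148.39 pc.
v_t = 4.740 μ d = 4.740 × 0.3248 × 148.39 = 228.45 km/s.
v = √(v_r² + v_t²) = √(94.05² + 228.45²) = √61034.8 = 247.05 km/s.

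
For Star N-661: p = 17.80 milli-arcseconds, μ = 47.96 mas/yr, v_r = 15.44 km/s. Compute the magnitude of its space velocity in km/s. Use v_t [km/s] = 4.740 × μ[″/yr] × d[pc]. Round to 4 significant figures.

20.04 km/s

d = 1/p = 1/0.01780″ = 56.18 pc.
μ = 47.96 mas/yr = 0.04796 ″/yr.
v_t = 4.740 μ d = 4.740 × 0.04796 × 56.18 = 12.771 km/s.
v = √(v_r² + v_t²) = √(15.44² + 12.771²) = √401.492 = 20.037 km/s.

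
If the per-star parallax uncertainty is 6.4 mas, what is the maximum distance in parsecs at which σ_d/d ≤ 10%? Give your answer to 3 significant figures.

σ_d/d = σ_p/p, so the condition is σ_p/p ≤ 0.10, i.e. p ≥ σ_p/0.10.
p_min = 6.4/0.10 = 64 mas = 0.064 arcsec.
d_max = 1/p_min = 1/0.064 = 15.625 pc.

15.6 pc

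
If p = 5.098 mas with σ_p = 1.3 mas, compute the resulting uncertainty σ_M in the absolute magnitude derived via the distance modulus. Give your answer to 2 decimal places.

σ_M = 0.55 mag

M = m − 5 log₁₀ d + 5 = m + 5 log₁₀ p + 5, so ∂M/∂p = 5/(p ln 10).
σ_M = (5/ln 10) · (σ_p/p) = 2.1715 × 1.3/5.098 = 2.1715 × 0.255 = 0.55373.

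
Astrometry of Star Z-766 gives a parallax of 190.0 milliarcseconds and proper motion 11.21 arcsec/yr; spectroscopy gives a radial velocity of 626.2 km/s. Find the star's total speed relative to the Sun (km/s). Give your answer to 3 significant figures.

d = 1/p = 1/0.1900″ = 5.2632 pc.
v_t = 4.740 μ d = 4.740 × 11.21 × 5.2632 = 279.66 km/s.
v = √(v_r² + v_t²) = √(626.2² + 279.66²) = √470336 = 685.81 km/s.

686 km/s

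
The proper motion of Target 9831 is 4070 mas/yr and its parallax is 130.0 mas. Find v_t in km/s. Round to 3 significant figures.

148 km/s

d = 1/p = 1/0.1300″ = 7.6923 pc.
μ = 4070 mas/yr = 4.07 ″/yr.
v_t = 4.74 × μ × d = 4.74 × 4.07 × 7.6923 = 148.4 km/s.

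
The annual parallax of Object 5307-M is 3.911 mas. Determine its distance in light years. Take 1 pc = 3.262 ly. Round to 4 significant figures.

p = 3.911 mas = 0.003911 arcsec.
d = 1/p = 1/0.003911 = 255.69 pc.
In light-years: 255.69 × 3.262 = 834.06 ly.

834.1 light years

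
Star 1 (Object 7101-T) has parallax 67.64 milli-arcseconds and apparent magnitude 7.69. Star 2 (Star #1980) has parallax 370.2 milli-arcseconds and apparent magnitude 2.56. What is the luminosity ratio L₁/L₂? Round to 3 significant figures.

L₁/L₂ = 0.266

d₁ = 1/p₁ = 1/0.06764″ = 14.784 pc; d₂ = 1/p₂ = 1/0.3702″ = 2.7012 pc.
M₁ = m₁ − 5 log₁₀ d₁ + 5 = 7.69 − 5.8490 + 5 = 6.8410.
M₂ = 2.56 − 2.1578 + 5 = 5.4022.
L₁/L₂ = 10^(0.4(M₂ − M₁)) = 10^(0.4 × (-1.4388)) = 10^(-0.57552) = 0.26575.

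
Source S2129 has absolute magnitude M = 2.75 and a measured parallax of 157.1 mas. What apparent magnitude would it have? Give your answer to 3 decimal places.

d = 1/p = 1/0.1571″ = 6.3654 pc.
m − M = 5 log₁₀ d − 5 = 5 log₁₀(6.3654) − 5 = 4.0191 − 5 = -0.9809.
m = M + (m − M) = 2.75 + (-0.9809) = 1.769.

m = 1.769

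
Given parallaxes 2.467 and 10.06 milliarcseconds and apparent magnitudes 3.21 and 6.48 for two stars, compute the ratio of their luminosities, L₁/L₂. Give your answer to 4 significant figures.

L₁/L₂ = 338.0

d₁ = 1/p₁ = 1/0.002467″ = 405.35 pc; d₂ = 1/p₂ = 1/0.01006″ = 99.404 pc.
M₁ = m₁ − 5 log₁₀ d₁ + 5 = 3.21 − 13.0392 + 5 = -4.8292.
M₂ = 6.48 − 9.9870 + 5 = 1.4930.
L₁/L₂ = 10^(0.4(M₂ − M₁)) = 10^(0.4 × 6.3222) = 10^2.52888 = 337.97.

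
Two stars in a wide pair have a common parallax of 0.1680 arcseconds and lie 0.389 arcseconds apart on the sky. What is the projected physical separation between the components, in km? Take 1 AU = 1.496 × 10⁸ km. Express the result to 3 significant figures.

d = 1/p = 1/0.1680″ = 5.9524 pc.
At distance d (pc), an angle of θ arcsec spans θ·d AU: s = 0.389 × 5.9524 = 2.3155 AU.
= 2.3155 × 1.496 × 10⁸ km = 3.4640 × 10^8 km.

3.46 × 10^8 km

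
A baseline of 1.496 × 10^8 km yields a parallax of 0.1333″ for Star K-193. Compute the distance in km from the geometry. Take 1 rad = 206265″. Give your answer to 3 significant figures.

2.31 × 10^14 km

θ = 0.1333″ = 0.1333/206265 = 6.4626 × 10^-7 rad.
d = B/θ = (1.496 × 10^8) / (6.4626 × 10^-7) = 2.3149 × 10^14 km.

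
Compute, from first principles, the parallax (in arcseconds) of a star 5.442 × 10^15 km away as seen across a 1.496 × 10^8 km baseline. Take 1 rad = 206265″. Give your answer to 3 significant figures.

θ ≈ B/d = (1.496 × 10^8) / (5.442 × 10^15) = 2.7490 × 10^-8 rad.
In arcseconds: 2.7490 × 10^-8 × 206265 = 0.0056702″.

0.00567 arcsec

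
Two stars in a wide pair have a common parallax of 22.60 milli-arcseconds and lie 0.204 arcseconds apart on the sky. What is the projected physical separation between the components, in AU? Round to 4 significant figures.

9.027 AU

d = 1/p = 1/0.02260″ = 44.248 pc.
At distance d (pc), an angle of θ arcsec spans θ·d AU: s = 0.204 × 44.248 = 9.0266 AU.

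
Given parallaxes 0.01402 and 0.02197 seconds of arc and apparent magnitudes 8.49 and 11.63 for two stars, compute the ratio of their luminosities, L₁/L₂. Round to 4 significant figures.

d₁ = 1/p₁ = 1/0.01402″ = 71.327 pc; d₂ = 1/p₂ = 1/0.02197″ = 45.517 pc.
M₁ = m₁ − 5 log₁₀ d₁ + 5 = 8.49 − 9.2663 + 5 = 4.2237.
M₂ = 11.63 − 8.2909 + 5 = 8.3391.
L₁/L₂ = 10^(0.4(M₂ − M₁)) = 10^(0.4 × 4.1154) = 10^1.64616 = 44.275.

L₁/L₂ = 44.28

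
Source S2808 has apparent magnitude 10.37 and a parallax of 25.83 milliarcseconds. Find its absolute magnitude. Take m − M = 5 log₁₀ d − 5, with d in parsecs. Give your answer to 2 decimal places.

d = 1/p = 1/0.02583″ = 38.715 pc.
m − M = 5 log₁₀(38.715) − 5 = 7.9394 − 5 = 2.9394.
M = m − (m − M) = 10.37 − 2.9394 = 7.43.

M = 7.43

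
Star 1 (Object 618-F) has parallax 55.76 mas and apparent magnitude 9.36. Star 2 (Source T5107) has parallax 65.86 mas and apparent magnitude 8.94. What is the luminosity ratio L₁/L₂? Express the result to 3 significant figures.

d₁ = 1/p₁ = 1/0.05576″ = 17.934 pc; d₂ = 1/p₂ = 1/0.06586″ = 15.184 pc.
M₁ = m₁ − 5 log₁₀ d₁ + 5 = 9.36 − 6.2684 + 5 = 8.0916.
M₂ = 8.94 − 5.9069 + 5 = 8.0331.
L₁/L₂ = 10^(0.4(M₂ − M₁)) = 10^(0.4 × (-0.0585)) = 10^(-0.02340) = 0.94755.

L₁/L₂ = 0.948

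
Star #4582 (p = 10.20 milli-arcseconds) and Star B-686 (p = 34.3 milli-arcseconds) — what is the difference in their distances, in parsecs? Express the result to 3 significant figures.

d_A = 1/0.01020″ = 98.039 pc; d_B = 1/0.03430″ = 29.155 pc.
|d_B − d_A| = |29.155 − 98.039| = 68.884 pc.

68.9 pc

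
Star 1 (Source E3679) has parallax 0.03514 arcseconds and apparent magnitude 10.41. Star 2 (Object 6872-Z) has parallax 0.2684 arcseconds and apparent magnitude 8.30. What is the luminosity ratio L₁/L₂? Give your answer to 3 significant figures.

d₁ = 1/p₁ = 1/0.03514″ = 28.458 pc; d₂ = 1/p₂ = 1/0.2684″ = 3.7258 pc.
M₁ = m₁ − 5 log₁₀ d₁ + 5 = 10.41 − 7.2710 + 5 = 8.1390.
M₂ = 8.30 − 2.8561 + 5 = 10.4439.
L₁/L₂ = 10^(0.4(M₂ − M₁)) = 10^(0.4 × 2.3049) = 10^0.92196 = 8.3553.

L₁/L₂ = 8.36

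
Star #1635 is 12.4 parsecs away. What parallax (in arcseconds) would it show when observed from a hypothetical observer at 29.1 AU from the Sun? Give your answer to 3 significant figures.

p (arcsec) = B (AU) / d (pc).
p = 29.1 / 12.4 = 2.3468 arcsec.

2.35 arcsec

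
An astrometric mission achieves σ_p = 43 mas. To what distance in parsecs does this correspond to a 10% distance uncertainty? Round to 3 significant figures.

2.33 pc

σ_d/d = σ_p/p, so the condition is σ_p/p ≤ 0.10, i.e. p ≥ σ_p/0.10.
p_min = 43/0.10 = 430 mas = 0.43 arcsec.
d_max = 1/p_min = 1/0.43 = 2.3256 pc.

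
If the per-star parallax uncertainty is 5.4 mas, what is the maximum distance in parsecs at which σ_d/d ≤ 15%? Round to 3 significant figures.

σ_d/d = σ_p/p, so the condition is σ_p/p ≤ 0.15, i.e. p ≥ σ_p/0.15.
p_min = 5.4/0.15 = 36 mas = 0.036 arcsec.
d_max = 1/p_min = 1/0.036 = 27.778 pc.

27.8 pc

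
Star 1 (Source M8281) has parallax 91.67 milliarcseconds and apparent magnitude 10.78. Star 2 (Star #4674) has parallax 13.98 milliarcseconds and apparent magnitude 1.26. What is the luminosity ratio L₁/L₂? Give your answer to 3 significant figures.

d₁ = 1/p₁ = 1/0.09167″ = 10.909 pc; d₂ = 1/p₂ = 1/0.01398″ = 71.531 pc.
M₁ = m₁ − 5 log₁₀ d₁ + 5 = 10.78 − 5.1889 + 5 = 10.5911.
M₂ = 1.26 − 9.2725 + 5 = -3.0125.
L₁/L₂ = 10^(0.4(M₂ − M₁)) = 10^(0.4 × (-13.6036)) = 10^(-5.44144) = 0.0000036188.

L₁/L₂ = 3.62 × 10^-6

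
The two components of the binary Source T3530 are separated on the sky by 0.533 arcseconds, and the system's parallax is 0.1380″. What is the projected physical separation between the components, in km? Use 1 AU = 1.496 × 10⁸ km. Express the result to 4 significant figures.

5.778 × 10^8 km

d = 1/p = 1/0.1380″ = 7.2464 pc.
At distance d (pc), an angle of θ arcsec spans θ·d AU: s = 0.533 × 7.2464 = 3.8623 AU.
= 3.8623 × 1.496 × 10⁸ km = 5.7780 × 10^8 km.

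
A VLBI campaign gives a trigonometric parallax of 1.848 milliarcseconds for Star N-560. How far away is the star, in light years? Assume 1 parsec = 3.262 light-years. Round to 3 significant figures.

p = 1.848 milliarcseconds = 0.001848 arcsec.
d = 1/p = 1/0.001848 = 541.13 pc.
In light-years: 541.13 × 3.262 = 1765.2 ly.

1770 light years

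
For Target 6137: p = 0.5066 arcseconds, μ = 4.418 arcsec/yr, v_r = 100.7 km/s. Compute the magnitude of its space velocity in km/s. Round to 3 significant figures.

109 km/s

d = 1/p = 1/0.5066″ = 1.9739 pc.
v_t = 4.740 μ d = 4.740 × 4.418 × 1.9739 = 41.336 km/s.
v = √(v_r² + v_t²) = √(100.7² + 41.336²) = √11849.2 = 108.85 km/s.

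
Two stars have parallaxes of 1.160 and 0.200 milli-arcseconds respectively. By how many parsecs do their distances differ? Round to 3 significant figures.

d_A = 1/0.001160″ = 862.07 pc; d_B = 1/0.0002000″ = 5000 pc.
|d_B − d_A| = |5000 − 862.07| = 4137.9 pc.

4140 pc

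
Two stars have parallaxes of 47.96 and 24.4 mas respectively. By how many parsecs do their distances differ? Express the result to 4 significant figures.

d_A = 1/0.04796″ = 20.851 pc; d_B = 1/0.02440″ = 40.984 pc.
|d_B − d_A| = |40.984 − 20.851| = 20.133 pc.

20.13 pc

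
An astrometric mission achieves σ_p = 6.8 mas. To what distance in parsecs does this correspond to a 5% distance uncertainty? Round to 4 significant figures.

σ_d/d = σ_p/p, so the condition is σ_p/p ≤ 0.05, i.e. p ≥ σ_p/0.05.
p_min = 6.8/0.05 = 136 mas = 0.136 arcsec.
d_max = 1/p_min = 1/0.136 = 7.3529 pc.

7.353 pc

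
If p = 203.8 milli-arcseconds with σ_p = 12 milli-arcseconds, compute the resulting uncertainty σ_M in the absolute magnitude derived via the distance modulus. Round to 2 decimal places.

M = m − 5 log₁₀ d + 5 = m + 5 log₁₀ p + 5, so ∂M/∂p = 5/(p ln 10).
σ_M = (5/ln 10) · (σ_p/p) = 2.1715 × 12/203.8 = 2.1715 × 0.058881 = 0.12786.

σ_M = 0.13 mag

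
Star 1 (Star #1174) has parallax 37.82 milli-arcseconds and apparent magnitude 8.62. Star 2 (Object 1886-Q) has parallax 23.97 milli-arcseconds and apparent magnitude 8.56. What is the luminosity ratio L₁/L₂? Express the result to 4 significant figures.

L₁/L₂ = 0.3801

d₁ = 1/p₁ = 1/0.03782″ = 26.441 pc; d₂ = 1/p₂ = 1/0.02397″ = 41.719 pc.
M₁ = m₁ − 5 log₁₀ d₁ + 5 = 8.62 − 7.1114 + 5 = 6.5086.
M₂ = 8.56 − 8.1017 + 5 = 5.4583.
L₁/L₂ = 10^(0.4(M₂ − M₁)) = 10^(0.4 × (-1.0503)) = 10^(-0.42012) = 0.38008.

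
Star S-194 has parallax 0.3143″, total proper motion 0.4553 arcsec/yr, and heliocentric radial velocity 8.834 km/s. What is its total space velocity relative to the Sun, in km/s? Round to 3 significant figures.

11.2 km/s

d = 1/p = 1/0.3143″ = 3.1817 pc.
v_t = 4.740 μ d = 4.740 × 0.4553 × 3.1817 = 6.8665 km/s.
v = √(v_r² + v_t²) = √(8.834² + 6.8665²) = √125.188 = 11.189 km/s.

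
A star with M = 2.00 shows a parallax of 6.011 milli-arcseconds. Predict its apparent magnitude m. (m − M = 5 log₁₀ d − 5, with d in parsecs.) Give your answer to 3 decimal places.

m = 8.105

d = 1/p = 1/0.006011″ = 166.36 pc.
m − M = 5 log₁₀ d − 5 = 5 log₁₀(166.36) − 5 = 11.1052 − 5 = 6.1052.
m = M + (m − M) = 2.00 + 6.1052 = 8.105.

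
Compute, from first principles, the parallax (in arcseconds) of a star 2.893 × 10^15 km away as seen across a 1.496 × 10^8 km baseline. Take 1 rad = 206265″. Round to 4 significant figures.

θ ≈ B/d = (1.496 × 10^8) / (2.893 × 10^15) = 5.1711 × 10^-8 rad.
In arcseconds: 5.1711 × 10^-8 × 206265 = 0.010666″.

0.01067 arcsec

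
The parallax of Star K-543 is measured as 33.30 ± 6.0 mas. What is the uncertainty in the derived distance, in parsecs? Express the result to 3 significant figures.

d = 1/p, so σ_d = σ_p / p².
σ_d = 0.00600 / (0.03330)² = 0.00600 / 0.0011089 = 5.4108 pc.

5.41 pc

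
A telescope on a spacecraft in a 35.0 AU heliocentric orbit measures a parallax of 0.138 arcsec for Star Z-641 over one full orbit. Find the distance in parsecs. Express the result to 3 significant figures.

254 pc

With baseline B (in AU) and parallax p (in arcsec), d = B/p parsecs.
d = 35.0 / 0.138 = 253.62 pc.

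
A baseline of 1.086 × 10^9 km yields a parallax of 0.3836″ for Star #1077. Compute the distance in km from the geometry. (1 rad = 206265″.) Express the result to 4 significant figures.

θ = 0.3836″ = 0.3836/206265 = 1.8597 × 10^-6 rad.
d = B/θ = (1.086 × 10^9) / (1.8597 × 10^-6) = 5.8397 × 10^14 km.

5.840 × 10^14 km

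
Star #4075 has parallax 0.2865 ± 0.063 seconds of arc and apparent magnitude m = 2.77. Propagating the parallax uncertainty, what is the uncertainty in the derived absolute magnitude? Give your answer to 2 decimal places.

σ_M = 0.48 mag

M = m − 5 log₁₀ d + 5 = m + 5 log₁₀ p + 5, so ∂M/∂p = 5/(p ln 10).
σ_M = (5/ln 10) · (σ_p/p) = 2.1715 × 0.063/0.2865 = 2.1715 × 0.2199 = 0.47751.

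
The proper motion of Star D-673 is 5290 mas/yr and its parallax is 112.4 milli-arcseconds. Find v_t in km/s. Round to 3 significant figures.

223 km/s

d = 1/p = 1/0.1124″ = 8.8968 pc.
μ = 5290 mas/yr = 5.29 ″/yr.
v_t = 4.74 × μ × d = 4.74 × 5.29 × 8.8968 = 223.08 km/s.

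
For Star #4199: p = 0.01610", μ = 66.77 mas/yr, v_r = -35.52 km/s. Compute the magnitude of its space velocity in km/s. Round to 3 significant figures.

40.6 km/s

d = 1/p = 1/0.01610″ = 62.112 pc.
μ = 66.77 mas/yr = 0.06677 ″/yr.
v_t = 4.740 μ d = 4.740 × 0.06677 × 62.112 = 19.658 km/s.
v = √(v_r² + v_t²) = √((-35.52)² + 19.658²) = √1648.11 = 40.597 km/s.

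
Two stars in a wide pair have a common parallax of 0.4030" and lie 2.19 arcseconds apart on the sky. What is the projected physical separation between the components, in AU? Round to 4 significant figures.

d = 1/p = 1/0.4030″ = 2.4814 pc.
At distance d (pc), an angle of θ arcsec spans θ·d AU: s = 2.19 × 2.4814 = 5.4343 AU.

5.434 AU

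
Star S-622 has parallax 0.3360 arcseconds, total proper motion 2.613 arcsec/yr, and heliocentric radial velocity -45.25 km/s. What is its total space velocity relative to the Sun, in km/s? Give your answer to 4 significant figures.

58.36 km/s

d = 1/p = 1/0.3360″ = 2.9762 pc.
v_t = 4.740 μ d = 4.740 × 2.613 × 2.9762 = 36.862 km/s.
v = √(v_r² + v_t²) = √((-45.25)² + 36.862²) = √3406.37 = 58.364 km/s.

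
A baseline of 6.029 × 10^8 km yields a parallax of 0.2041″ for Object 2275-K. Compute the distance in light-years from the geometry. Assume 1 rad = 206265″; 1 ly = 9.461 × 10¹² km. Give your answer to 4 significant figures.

64.40 ly

θ = 0.2041″ = 0.2041/206265 = 9.8950 × 10^-7 rad.
d = B/θ = (6.029 × 10^8) / (9.8950 × 10^-7) = 6.0930 × 10^14 km = (6.0930 × 10^14) / (9.461 × 10^12) ly = 64.401 ly.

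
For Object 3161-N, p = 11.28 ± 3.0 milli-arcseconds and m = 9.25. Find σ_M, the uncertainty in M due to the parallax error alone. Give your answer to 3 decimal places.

M = m − 5 log₁₀ d + 5 = m + 5 log₁₀ p + 5, so ∂M/∂p = 5/(p ln 10).
σ_M = (5/ln 10) · (σ_p/p) = 2.1715 × 3.0/11.28 = 2.1715 × 0.26596 = 0.57753.

σ_M = 0.578 mag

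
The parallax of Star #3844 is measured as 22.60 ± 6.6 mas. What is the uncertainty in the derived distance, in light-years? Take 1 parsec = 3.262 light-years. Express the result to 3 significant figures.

d = 1/p, so σ_d = σ_p / p².
σ_d = 0.00660 / (0.02260)² = 0.00660 / 0.00051076 = 12.922 pc = 12.922 × 3.262 ly = 42.152 ly.

42.2 ly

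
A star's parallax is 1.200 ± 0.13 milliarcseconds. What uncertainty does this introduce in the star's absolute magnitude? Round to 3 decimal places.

M = m − 5 log₁₀ d + 5 = m + 5 log₁₀ p + 5, so ∂M/∂p = 5/(p ln 10).
σ_M = (5/ln 10) · (σ_p/p) = 2.1715 × 0.13/1.200 = 2.1715 × 0.10833 = 0.23524.

σ_M = 0.235 mag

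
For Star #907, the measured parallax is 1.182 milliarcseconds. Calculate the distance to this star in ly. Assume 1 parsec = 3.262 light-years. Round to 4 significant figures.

p = 1.182 milliarcseconds = 0.001182 arcsec.
d = 1/p = 1/0.001182 = 846.02 pc.
In light-years: 846.02 × 3.262 = 2759.7 ly.

2760 ly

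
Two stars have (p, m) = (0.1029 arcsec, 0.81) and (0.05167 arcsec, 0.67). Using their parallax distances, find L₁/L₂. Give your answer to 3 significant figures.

d₁ = 1/p₁ = 1/0.1029″ = 9.7182 pc; d₂ = 1/p₂ = 1/0.05167″ = 19.354 pc.
M₁ = m₁ − 5 log₁₀ d₁ + 5 = 0.81 − 4.9379 + 5 = 0.8721.
M₂ = 0.67 − 6.4339 + 5 = -0.7639.
L₁/L₂ = 10^(0.4(M₂ − M₁)) = 10^(0.4 × (-1.6360)) = 10^(-0.65440) = 0.22162.

L₁/L₂ = 0.222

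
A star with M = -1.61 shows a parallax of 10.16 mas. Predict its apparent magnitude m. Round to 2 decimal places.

m = 3.36

d = 1/p = 1/0.01016″ = 98.425 pc.
m − M = 5 log₁₀ d − 5 = 5 log₁₀(98.425) − 5 = 9.9655 − 5 = 4.9655.
m = M + (m − M) = -1.61 + 4.9655 = 3.36.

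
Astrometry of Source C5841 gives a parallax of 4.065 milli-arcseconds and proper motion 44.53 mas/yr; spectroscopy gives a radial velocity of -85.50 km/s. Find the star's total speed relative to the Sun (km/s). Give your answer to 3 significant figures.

d = 1/p = 1/0.004065″ = 246 pc.
μ = 44.53 mas/yr = 0.04453 ″/yr.
v_t = 4.740 μ d = 4.740 × 0.04453 × 246 = 51.924 km/s.
v = √(v_r² + v_t²) = √((-85.50)² + 51.924²) = √10006.4 = 100.03 km/s.

100 km/s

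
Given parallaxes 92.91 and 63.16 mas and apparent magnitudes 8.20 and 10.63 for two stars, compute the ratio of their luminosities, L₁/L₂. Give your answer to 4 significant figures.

L₁/L₂ = 4.333

d₁ = 1/p₁ = 1/0.09291″ = 10.763 pc; d₂ = 1/p₂ = 1/0.06316″ = 15.833 pc.
M₁ = m₁ − 5 log₁₀ d₁ + 5 = 8.20 − 5.1597 + 5 = 8.0403.
M₂ = 10.63 − 5.9978 + 5 = 9.6322.
L₁/L₂ = 10^(0.4(M₂ − M₁)) = 10^(0.4 × 1.5919) = 10^0.63676 = 4.3327.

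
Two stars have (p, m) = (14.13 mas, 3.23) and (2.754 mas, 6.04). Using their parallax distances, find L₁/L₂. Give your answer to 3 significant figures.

L₁/L₂ = 0.505

d₁ = 1/p₁ = 1/0.01413″ = 70.771 pc; d₂ = 1/p₂ = 1/0.002754″ = 363.11 pc.
M₁ = m₁ − 5 log₁₀ d₁ + 5 = 3.23 − 9.2493 + 5 = -1.0193.
M₂ = 6.04 − 12.8002 + 5 = -1.7602.
L₁/L₂ = 10^(0.4(M₂ − M₁)) = 10^(0.4 × (-0.7409)) = 10^(-0.29636) = 0.50541.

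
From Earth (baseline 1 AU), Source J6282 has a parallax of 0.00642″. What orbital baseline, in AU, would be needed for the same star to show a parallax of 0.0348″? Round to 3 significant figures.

Parallax scales linearly with baseline: p ∝ B, so B = p_target / p_Earth × 1 AU.
B = 0.0348 / 0.00642 = 5.4206 AU.

5.42 AU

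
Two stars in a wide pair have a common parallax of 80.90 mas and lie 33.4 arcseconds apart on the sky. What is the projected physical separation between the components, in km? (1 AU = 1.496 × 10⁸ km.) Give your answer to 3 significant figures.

d = 1/p = 1/0.08090″ = 12.361 pc.
At distance d (pc), an angle of θ arcsec spans θ·d AU: s = 33.4 × 12.361 = 412.86 AU.
= 412.86 × 1.496 × 10⁸ km = 6.1764 × 10^10 km.

6.18 × 10^10 km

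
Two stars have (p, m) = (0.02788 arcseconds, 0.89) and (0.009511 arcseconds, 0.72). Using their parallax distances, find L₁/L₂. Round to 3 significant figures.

L₁/L₂ = 0.0995

d₁ = 1/p₁ = 1/0.02788″ = 35.868 pc; d₂ = 1/p₂ = 1/0.009511″ = 105.14 pc.
M₁ = m₁ − 5 log₁₀ d₁ + 5 = 0.89 − 7.7735 + 5 = -1.8835.
M₂ = 0.72 − 10.1088 + 5 = -4.3888.
L₁/L₂ = 10^(0.4(M₂ − M₁)) = 10^(0.4 × (-2.5053)) = 10^(-1.00212) = 0.099513.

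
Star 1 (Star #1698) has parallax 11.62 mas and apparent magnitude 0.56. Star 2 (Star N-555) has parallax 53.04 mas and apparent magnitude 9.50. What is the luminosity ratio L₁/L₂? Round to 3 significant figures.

L₁/L₂ = 78500

d₁ = 1/p₁ = 1/0.01162″ = 86.059 pc; d₂ = 1/p₂ = 1/0.05304″ = 18.854 pc.
M₁ = m₁ − 5 log₁₀ d₁ + 5 = 0.56 − 9.6740 + 5 = -4.1140.
M₂ = 9.50 − 6.3770 + 5 = 8.1230.
L₁/L₂ = 10^(0.4(M₂ − M₁)) = 10^(0.4 × 12.2370) = 10^4.89480 = 78487.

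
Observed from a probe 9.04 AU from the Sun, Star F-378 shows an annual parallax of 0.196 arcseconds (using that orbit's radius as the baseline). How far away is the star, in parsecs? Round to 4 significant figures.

With baseline B (in AU) and parallax p (in arcsec), d = B/p parsecs.
d = 9.04 / 0.196 = 46.122 pc.

46.12 pc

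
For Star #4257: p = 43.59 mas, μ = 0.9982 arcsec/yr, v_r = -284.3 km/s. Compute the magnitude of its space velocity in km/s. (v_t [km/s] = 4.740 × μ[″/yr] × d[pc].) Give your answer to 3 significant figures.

304 km/s

d = 1/p = 1/0.04359″ = 22.941 pc.
v_t = 4.740 μ d = 4.740 × 0.9982 × 22.941 = 108.54 km/s.
v = √(v_r² + v_t²) = √((-284.3)² + 108.54²) = √92607.4 = 304.31 km/s.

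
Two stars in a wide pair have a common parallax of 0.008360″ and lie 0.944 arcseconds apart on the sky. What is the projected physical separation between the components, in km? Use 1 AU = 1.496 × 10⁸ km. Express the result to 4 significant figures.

d = 1/p = 1/0.008360″ = 119.62 pc.
At distance d (pc), an angle of θ arcsec spans θ·d AU: s = 0.944 × 119.62 = 112.92 AU.
= 112.92 × 1.496 × 10⁸ km = 1.6893 × 10^10 km.

1.689 × 10^10 km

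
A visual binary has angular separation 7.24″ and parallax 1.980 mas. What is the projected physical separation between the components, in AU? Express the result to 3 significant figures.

3660 AU

d = 1/p = 1/0.001980″ = 505.05 pc.
At distance d (pc), an angle of θ arcsec spans θ·d AU: s = 7.24 × 505.05 = 3656.6 AU.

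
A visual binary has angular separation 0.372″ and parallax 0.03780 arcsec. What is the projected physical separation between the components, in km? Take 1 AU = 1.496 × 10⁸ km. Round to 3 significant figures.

1.47 × 10^9 km

d = 1/p = 1/0.03780″ = 26.455 pc.
At distance d (pc), an angle of θ arcsec spans θ·d AU: s = 0.372 × 26.455 = 9.8413 AU.
= 9.8413 × 1.496 × 10⁸ km = 1.4723 × 10^9 km.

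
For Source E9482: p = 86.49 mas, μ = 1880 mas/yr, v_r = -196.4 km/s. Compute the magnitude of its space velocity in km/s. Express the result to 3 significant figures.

222 km/s

d = 1/p = 1/0.08649″ = 11.562 pc.
μ = 1880 mas/yr = 1.880 ″/yr.
v_t = 4.740 μ d = 4.740 × 1.880 × 11.562 = 103.03 km/s.
v = √(v_r² + v_t²) = √((-196.4)² + 103.03²) = √49188.1 = 221.78 km/s.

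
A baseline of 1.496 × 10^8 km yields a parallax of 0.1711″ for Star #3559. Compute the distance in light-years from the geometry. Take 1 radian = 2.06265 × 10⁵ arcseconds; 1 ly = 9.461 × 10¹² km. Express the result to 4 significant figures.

19.06 ly

θ = 0.1711″ = 0.1711/206265 = 8.2952 × 10^-7 rad.
d = B/θ = (1.496 × 10^8) / (8.2952 × 10^-7) = 1.8035 × 10^14 km = (1.8035 × 10^14) / (9.461 × 10^12) ly = 19.062 ly.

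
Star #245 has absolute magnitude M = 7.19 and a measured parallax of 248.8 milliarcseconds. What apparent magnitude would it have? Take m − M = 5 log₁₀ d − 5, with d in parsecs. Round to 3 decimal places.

m = 5.211

d = 1/p = 1/0.2488″ = 4.0193 pc.
m − M = 5 log₁₀ d − 5 = 5 log₁₀(4.0193) − 5 = 3.0208 − 5 = -1.9792.
m = M + (m − M) = 7.19 + (-1.9792) = 5.211.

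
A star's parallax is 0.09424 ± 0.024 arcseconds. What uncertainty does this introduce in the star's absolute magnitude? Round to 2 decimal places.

σ_M = 0.55 mag

M = m − 5 log₁₀ d + 5 = m + 5 log₁₀ p + 5, so ∂M/∂p = 5/(p ln 10).
σ_M = (5/ln 10) · (σ_p/p) = 2.1715 × 0.024/0.09424 = 2.1715 × 0.25467 = 0.55302.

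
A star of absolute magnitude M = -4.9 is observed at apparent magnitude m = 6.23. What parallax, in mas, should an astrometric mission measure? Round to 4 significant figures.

0.5943 mas

m − M = 6.23 − (-4.9) = 11.13.
d = 10^((m−M)/5 + 1) = 10^3.226 = 1682.7 pc.
p = 1/d = 1/1682.7 = 0.00059428 arcsec = 0.59428 mas.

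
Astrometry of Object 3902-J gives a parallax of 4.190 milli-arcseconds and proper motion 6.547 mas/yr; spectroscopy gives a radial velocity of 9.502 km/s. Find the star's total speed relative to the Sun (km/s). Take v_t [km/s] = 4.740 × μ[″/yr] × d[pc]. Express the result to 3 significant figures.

12.0 km/s

d = 1/p = 1/0.004190″ = 238.66 pc.
μ = 6.547 mas/yr = 0.006547 ″/yr.
v_t = 4.740 μ d = 4.740 × 0.006547 × 238.66 = 7.4063 km/s.
v = √(v_r² + v_t²) = √(9.502² + 7.4063²) = √145.141 = 12.047 km/s.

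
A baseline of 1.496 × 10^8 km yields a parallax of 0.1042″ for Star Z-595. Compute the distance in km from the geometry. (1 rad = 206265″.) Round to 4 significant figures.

2.961 × 10^14 km

θ = 0.1042″ = 0.1042/206265 = 5.0518 × 10^-7 rad.
d = B/θ = (1.496 × 10^8) / (5.0518 × 10^-7) = 2.9613 × 10^14 km.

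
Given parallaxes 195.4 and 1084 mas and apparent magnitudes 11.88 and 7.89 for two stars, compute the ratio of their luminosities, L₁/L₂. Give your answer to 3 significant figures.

d₁ = 1/p₁ = 1/0.1954″ = 5.1177 pc; d₂ = 1/p₂ = 1/1.084″ = 0.92251 pc.
M₁ = m₁ − 5 log₁₀ d₁ + 5 = 11.88 − 3.5454 + 5 = 13.3346.
M₂ = 7.89 − (-0.1751) + 5 = 13.0651.
L₁/L₂ = 10^(0.4(M₂ − M₁)) = 10^(0.4 × (-0.2695)) = 10^(-0.10780) = 0.78019.

L₁/L₂ = 0.780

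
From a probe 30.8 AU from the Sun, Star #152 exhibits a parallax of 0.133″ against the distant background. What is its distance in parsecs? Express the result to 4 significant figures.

With baseline B (in AU) and parallax p (in arcsec), d = B/p parsecs.
d = 30.8 / 0.133 = 231.58 pc.

231.6 pc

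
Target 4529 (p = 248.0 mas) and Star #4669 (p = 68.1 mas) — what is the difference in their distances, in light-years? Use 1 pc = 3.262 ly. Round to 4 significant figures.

d_A = 1/0.2480″ = 4.0323 pc; d_B = 1/0.06810″ = 14.684 pc.
|d_B − d_A| = |14.684 − 4.0323| = 10.652 pc = 10.652 × 3.262 ly = 34.747 ly.

34.75 ly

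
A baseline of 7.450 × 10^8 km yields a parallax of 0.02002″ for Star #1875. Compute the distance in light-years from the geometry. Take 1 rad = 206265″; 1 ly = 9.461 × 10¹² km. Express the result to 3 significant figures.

θ = 0.02002″ = 0.02002/206265 = 9.7060 × 10^-8 rad.
d = B/θ = (7.450 × 10^8) / (9.7060 × 10^-8) = 7.6757 × 10^15 km = (7.6757 × 10^15) / (9.461 × 10^12) ly = 811.3 ly.

811 ly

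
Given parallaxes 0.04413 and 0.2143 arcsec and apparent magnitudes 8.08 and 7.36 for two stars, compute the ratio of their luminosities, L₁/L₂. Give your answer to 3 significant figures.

d₁ = 1/p₁ = 1/0.04413″ = 22.66 pc; d₂ = 1/p₂ = 1/0.2143″ = 4.6664 pc.
M₁ = m₁ − 5 log₁₀ d₁ + 5 = 8.08 − 6.7763 + 5 = 6.3037.
M₂ = 7.36 − 3.3449 + 5 = 9.0151.
L₁/L₂ = 10^(0.4(M₂ − M₁)) = 10^(0.4 × 2.7114) = 10^1.08456 = 12.15.

L₁/L₂ = 12.2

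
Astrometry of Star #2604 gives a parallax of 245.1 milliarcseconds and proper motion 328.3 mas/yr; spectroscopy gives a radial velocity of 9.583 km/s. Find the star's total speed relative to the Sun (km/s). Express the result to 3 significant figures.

d = 1/p = 1/0.2451″ = 4.08 pc.
μ = 328.3 mas/yr = 0.3283 ″/yr.
v_t = 4.740 μ d = 4.740 × 0.3283 × 4.08 = 6.3491 km/s.
v = √(v_r² + v_t²) = √(9.583² + 6.3491²) = √132.145 = 11.495 km/s.

11.5 km/s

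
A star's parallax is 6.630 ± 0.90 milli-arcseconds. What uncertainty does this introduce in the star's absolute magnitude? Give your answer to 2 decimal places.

M = m − 5 log₁₀ d + 5 = m + 5 log₁₀ p + 5, so ∂M/∂p = 5/(p ln 10).
σ_M = (5/ln 10) · (σ_p/p) = 2.1715 × 0.90/6.630 = 2.1715 × 0.13575 = 0.29478.

σ_M = 0.29 mag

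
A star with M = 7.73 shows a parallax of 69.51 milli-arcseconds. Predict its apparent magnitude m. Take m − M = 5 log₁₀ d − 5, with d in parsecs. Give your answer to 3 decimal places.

d = 1/p = 1/0.06951″ = 14.386 pc.
m − M = 5 log₁₀ d − 5 = 5 log₁₀(14.386) − 5 = 5.7897 − 5 = 0.7897.
m = M + (m − M) = 7.73 + 0.7897 = 8.520.

m = 8.520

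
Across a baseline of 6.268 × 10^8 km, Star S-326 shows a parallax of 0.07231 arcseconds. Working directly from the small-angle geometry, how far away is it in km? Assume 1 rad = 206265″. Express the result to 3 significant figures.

1.79 × 10^15 km

θ = 0.07231″ = 0.07231/206265 = 3.5057 × 10^-7 rad.
d = B/θ = (6.268 × 10^8) / (3.5057 × 10^-7) = 1.7879 × 10^15 km.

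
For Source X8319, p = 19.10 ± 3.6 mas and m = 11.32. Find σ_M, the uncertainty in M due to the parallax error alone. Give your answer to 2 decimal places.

M = m − 5 log₁₀ d + 5 = m + 5 log₁₀ p + 5, so ∂M/∂p = 5/(p ln 10).
σ_M = (5/ln 10) · (σ_p/p) = 2.1715 × 3.6/19.10 = 2.1715 × 0.18848 = 0.40928.

σ_M = 0.41 mag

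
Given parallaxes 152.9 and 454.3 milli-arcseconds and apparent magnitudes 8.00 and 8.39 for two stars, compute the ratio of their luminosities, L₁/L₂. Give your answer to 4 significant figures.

L₁/L₂ = 12.64

d₁ = 1/p₁ = 1/0.1529″ = 6.5402 pc; d₂ = 1/p₂ = 1/0.4543″ = 2.2012 pc.
M₁ = m₁ − 5 log₁₀ d₁ + 5 = 8.00 − 4.0780 + 5 = 8.9220.
M₂ = 8.39 − 1.7133 + 5 = 11.6767.
L₁/L₂ = 10^(0.4(M₂ − M₁)) = 10^(0.4 × 2.7547) = 10^1.10188 = 12.644.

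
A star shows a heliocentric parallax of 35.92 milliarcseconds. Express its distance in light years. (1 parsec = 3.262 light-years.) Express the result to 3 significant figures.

p = 35.92 milliarcseconds = 0.03592 arcsec.
d = 1/p = 1/0.03592 = 27.84 pc.
In light-years: 27.84 × 3.262 = 90.814 ly.

90.8 light years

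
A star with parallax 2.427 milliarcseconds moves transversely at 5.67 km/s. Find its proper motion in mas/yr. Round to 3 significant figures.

2.90 mas/yr

d = 1/p = 1/0.002427″ = 412.03 pc.
μ = v_t / (4.74 d) = 5.67 / (4.74 × 412.03) = 5.67 / 1953 = 0.0029032 ″/yr = 2.9032 mas/yr.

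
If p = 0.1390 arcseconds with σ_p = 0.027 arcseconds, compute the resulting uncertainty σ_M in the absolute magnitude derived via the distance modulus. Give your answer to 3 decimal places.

σ_M = 0.422 mag

M = m − 5 log₁₀ d + 5 = m + 5 log₁₀ p + 5, so ∂M/∂p = 5/(p ln 10).
σ_M = (5/ln 10) · (σ_p/p) = 2.1715 × 0.027/0.1390 = 2.1715 × 0.19424 = 0.42179.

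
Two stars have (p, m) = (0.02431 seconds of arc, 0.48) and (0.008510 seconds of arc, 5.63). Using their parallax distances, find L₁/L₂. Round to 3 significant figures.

L₁/L₂ = 14.1

d₁ = 1/p₁ = 1/0.02431″ = 41.135 pc; d₂ = 1/p₂ = 1/0.008510″ = 117.51 pc.
M₁ = m₁ − 5 log₁₀ d₁ + 5 = 0.48 − 8.0711 + 5 = -2.5911.
M₂ = 5.63 − 10.3504 + 5 = 0.2796.
L₁/L₂ = 10^(0.4(M₂ − M₁)) = 10^(0.4 × 2.8707) = 10^1.14828 = 14.07.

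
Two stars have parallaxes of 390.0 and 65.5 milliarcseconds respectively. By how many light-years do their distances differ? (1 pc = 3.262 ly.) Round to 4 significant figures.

41.44 ly

d_A = 1/0.3900″ = 2.5641 pc; d_B = 1/0.06550″ = 15.267 pc.
|d_B − d_A| = |15.267 − 2.5641| = 12.703 pc = 12.703 × 3.262 ly = 41.437 ly.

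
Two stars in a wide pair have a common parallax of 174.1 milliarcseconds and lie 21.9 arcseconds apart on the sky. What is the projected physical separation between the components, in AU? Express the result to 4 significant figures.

125.8 AU

d = 1/p = 1/0.1741″ = 5.7438 pc.
At distance d (pc), an angle of θ arcsec spans θ·d AU: s = 21.9 × 5.7438 = 125.79 AU.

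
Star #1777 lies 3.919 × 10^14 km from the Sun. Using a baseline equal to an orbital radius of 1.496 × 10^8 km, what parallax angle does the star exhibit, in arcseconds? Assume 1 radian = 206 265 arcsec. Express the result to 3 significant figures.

0.0787 arcsec

θ ≈ B/d = (1.496 × 10^8) / (3.919 × 10^14) = 3.8173 × 10^-7 rad.
In arcseconds: 3.8173 × 10^-7 × 206265 = 0.078738″.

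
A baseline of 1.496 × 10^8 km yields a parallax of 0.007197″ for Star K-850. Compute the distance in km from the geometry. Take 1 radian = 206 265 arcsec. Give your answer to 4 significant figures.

θ = 0.007197″ = 0.007197/206265 = 3.4892 × 10^-8 rad.
d = B/θ = (1.496 × 10^8) / (3.4892 × 10^-8) = 4.2875 × 10^15 km.

4.288 × 10^15 km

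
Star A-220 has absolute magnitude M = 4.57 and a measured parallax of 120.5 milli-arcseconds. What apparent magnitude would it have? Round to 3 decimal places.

m = 4.165

d = 1/p = 1/0.1205″ = 8.2988 pc.
m − M = 5 log₁₀ d − 5 = 5 log₁₀(8.2988) − 5 = 4.5951 − 5 = -0.4049.
m = M + (m − M) = 4.57 + (-0.4049) = 4.165.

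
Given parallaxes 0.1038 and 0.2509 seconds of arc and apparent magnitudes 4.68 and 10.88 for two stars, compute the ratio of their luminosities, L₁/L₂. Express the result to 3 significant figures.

d₁ = 1/p₁ = 1/0.1038″ = 9.6339 pc; d₂ = 1/p₂ = 1/0.2509″ = 3.9857 pc.
M₁ = m₁ − 5 log₁₀ d₁ + 5 = 4.68 − 4.9190 + 5 = 4.7610.
M₂ = 10.88 − 3.0025 + 5 = 12.8775.
L₁/L₂ = 10^(0.4(M₂ − M₁)) = 10^(0.4 × 8.1165) = 10^3.24660 = 1764.4.

L₁/L₂ = 1760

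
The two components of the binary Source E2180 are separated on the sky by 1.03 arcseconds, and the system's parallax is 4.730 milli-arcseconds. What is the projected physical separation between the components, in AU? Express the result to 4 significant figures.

217.8 AU

d = 1/p = 1/0.004730″ = 211.42 pc.
At distance d (pc), an angle of θ arcsec spans θ·d AU: s = 1.03 × 211.42 = 217.76 AU.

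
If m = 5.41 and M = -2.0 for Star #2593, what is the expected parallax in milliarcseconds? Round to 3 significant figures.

3.30 mas

m − M = 5.41 − (-2.0) = 7.41.
d = 10^((m−M)/5 + 1) = 10^2.482 = 303.39 pc.
p = 1/d = 1/303.39 = 0.0032961 arcsec = 3.2961 mas.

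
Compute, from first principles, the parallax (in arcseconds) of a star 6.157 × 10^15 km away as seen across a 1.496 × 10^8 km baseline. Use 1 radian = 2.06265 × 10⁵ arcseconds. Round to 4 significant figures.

0.005012 arcsec

θ ≈ B/d = (1.496 × 10^8) / (6.157 × 10^15) = 2.4298 × 10^-8 rad.
In arcseconds: 2.4298 × 10^-8 × 206265 = 0.0050118″.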